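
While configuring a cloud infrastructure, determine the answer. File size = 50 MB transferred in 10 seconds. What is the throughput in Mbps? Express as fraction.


Given: file = 50 MB, time = 10 s
File in Mb = 50 * 8 = 400 Mb
Throughput = 400 / 10 Mbps
Throughput = 40 Mbps

40


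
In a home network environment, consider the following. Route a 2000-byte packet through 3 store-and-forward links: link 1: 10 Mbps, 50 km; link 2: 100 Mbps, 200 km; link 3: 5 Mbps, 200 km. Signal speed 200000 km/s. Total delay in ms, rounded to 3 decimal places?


Packet = 2000 bytes = 16000 bits. Store-and-forward: sum (t_trans + t_prop) per link.
Link 1: t_trans = 16000/(10*10^6) s = 1.6000 ms; t_prop = 50/200000 s = 0.2500 ms; subtotal = 1.8500 ms
Link 2: t_trans = 16000/(100*10^6) s = 0.1600 ms; t_prop = 200/200000 s = 1.0000 ms; subtotal = 1.1600 ms
Link 3: t_trans = 16000/(5*10^6) s = 3.2000 ms; t_prop = 200/200000 s = 1.0000 ms; subtotal = 4.2000 ms
End-to-end = 1.8500 + 1.1600 + 4.2000 = 7.2100 ms -> 7.210 ms (3 dp)

7.210


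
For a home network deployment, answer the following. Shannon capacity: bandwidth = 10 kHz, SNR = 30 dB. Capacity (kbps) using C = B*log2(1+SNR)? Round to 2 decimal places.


Given: B = 10 kHz, SNR = 30 dB
SNR linear = 10^(30/10) = 1000
1 + SNR = 1001
log2(1001) = 9.9672262588
C = 10 * 1000 * 9.9672262588 = 99672.2626 bps
C = 99.672263 kbps -> 99.67 kbps (2 dp)

99.67


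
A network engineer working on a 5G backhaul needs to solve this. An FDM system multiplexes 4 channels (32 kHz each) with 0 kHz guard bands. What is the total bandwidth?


Given: 4 channels, 32 kHz each, guard = 0 kHz
Channel bandwidth = 4 * 32 = 128 kHz
Guard bands = 3 gaps * 0 kHz = 0 kHz
Total = 128 + 0 = 128 kHz

128


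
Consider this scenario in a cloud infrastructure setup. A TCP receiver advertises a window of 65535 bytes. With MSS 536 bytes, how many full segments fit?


Given: RWND = 65535 bytes, MSS = 536 bytes
Full segments = floor(RWND / MSS)
Full segments = floor(65535 / 536)
Full segments = floor(122.2668) = 122

122


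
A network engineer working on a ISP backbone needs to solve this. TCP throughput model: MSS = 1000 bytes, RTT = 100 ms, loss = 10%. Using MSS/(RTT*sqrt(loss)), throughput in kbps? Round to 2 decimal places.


Given: MSS = 1000 bytes, RTT = 100 ms, loss = 10%
RTT in seconds = 100 / 1000 = 0.1
Loss rate = 10% = 0.1
sqrt(loss) = sqrt(0.1) = 0.316227766017
Throughput (bytes/s) = 1000 / (0.1 * 0.316227766017) = 31622.7766
Throughput (kbps) = 31622.7766 * 8 / 1000 = 252.982213 -> 252.98 kbps (2 dp)

252.98


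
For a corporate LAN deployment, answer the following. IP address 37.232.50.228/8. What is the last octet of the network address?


Given: IP = 37.232.50.228, prefix = /8
Subnet mask = 255.0.0.0
Last octet of IP: 228
Last octet of mask: 0
Network last octet = 228 AND 0 = 0

0


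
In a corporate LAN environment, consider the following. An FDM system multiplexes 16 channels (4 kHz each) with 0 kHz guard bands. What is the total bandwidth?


Given: 16 channels, 4 kHz each, guard = 0 kHz
Channel bandwidth = 16 * 4 = 64 kHz
Guard bands = 15 gaps * 0 kHz = 0 kHz
Total = 64 + 0 = 64 kHz

64


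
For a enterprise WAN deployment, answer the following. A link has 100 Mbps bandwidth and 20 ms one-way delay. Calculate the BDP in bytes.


Given: bandwidth = 100 Mbps, delay = 20 ms
BDP in bits = 100 * 10^6 * 20 / 1000
BDP in bits = 2000000
BDP in bytes = 2000000 / 8 = 250000

250000


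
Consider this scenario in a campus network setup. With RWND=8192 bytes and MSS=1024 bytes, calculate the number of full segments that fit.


Given: RWND = 8192 bytes, MSS = 1024 bytes
Full segments = floor(RWND / MSS)
Full segments = floor(8192 / 1024)
Full segments = floor(8.0) = 8

8


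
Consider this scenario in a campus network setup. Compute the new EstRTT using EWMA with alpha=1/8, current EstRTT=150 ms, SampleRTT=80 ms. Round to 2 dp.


Given: EstRTT = 150 ms, SampleRTT = 80 ms, alpha = 1/8
New EstRTT = (1 - alpha) * EstRTT + alpha * SampleRTT
(7/8) * 150 = 131.25
(1/8) * 80 = 10
New EstRTT = 131.25 + 10 = 141.25 ms -> 141.25 ms (2 dp)

141.25


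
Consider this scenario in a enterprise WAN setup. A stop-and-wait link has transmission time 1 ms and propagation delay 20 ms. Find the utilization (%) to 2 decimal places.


Given: Ttrans = 1 ms, Tprop = 20 ms
RTT = 2 * Tprop = 2 * 20 = 40 ms
U = Ttrans / (Ttrans + RTT)
U = 1 / (1 + 40)
U = 1 / 41 = 0.02439
U% = 2.44%

2.44


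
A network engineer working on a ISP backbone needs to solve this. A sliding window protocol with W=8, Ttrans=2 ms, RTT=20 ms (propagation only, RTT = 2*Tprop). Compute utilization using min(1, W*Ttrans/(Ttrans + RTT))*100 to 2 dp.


Given: W = 8, Ttrans = 2 ms, RTT = 20 ms (= 2 * Tprop, Tprop = 10 ms)
Cycle time = Ttrans + RTT = 2 + 20 = 22 ms (first packet sent until its ACK returns)
W * Ttrans = 8 * 2 = 16 ms of sending per cycle
W * Ttrans / (Ttrans + RTT) = 16 / 22 = 0.727273
U = min(1, 0.727273) = 0.727273
U% = 72.73%

72.73


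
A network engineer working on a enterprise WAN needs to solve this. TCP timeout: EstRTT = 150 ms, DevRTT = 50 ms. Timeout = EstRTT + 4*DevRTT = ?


Given: EstRTT = 150 ms, DevRTT = 50 ms
Timeout = EstRTT + 4 * DevRTT
4 * DevRTT = 4 * 50 = 200
Timeout = 150 + 200 = 350 ms

350


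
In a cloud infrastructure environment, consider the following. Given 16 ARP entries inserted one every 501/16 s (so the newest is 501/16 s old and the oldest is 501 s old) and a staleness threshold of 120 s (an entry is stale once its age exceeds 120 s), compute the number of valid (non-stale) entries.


Ages are k * 501/16 s for k = 1..16 (spacing = 31.3125 s).
Entry k is valid iff k * 501/16 <= 120 iff k <= 16 * 120 / 501 = 3.8323
n_valid = floor(3.8323) = 3
(n_stale = 16 - 3 = 13)

3


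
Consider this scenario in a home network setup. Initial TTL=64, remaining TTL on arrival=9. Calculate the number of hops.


Given: initial TTL = 64, received TTL = 9
Hops = initial TTL - received TTL
Hops = 64 - 9 = 55

55


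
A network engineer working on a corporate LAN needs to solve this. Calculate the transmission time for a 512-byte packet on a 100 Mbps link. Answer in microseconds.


Given: packet = 512 bytes, bandwidth = 100 Mbps
Packet in bits = 512 * 8 = 4096 bits
Bandwidth = 100 * 10^6 = 100000000 bps
Time = 4096 / 100000000 seconds
Time in us = 4096 * 10^6 / 100000000 = 40.96

40.96


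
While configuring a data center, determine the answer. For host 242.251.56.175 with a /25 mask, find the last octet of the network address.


Given: IP = 242.251.56.175, prefix = /25
Subnet mask = 255.255.255.128
Last octet of IP: 175
Last octet of mask: 128
Network last octet = 175 AND 128 = 128

128


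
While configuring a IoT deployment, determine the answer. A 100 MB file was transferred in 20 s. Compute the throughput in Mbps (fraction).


Given: file = 100 MB, time = 20 s
File in Mb = 100 * 8 = 800 Mb
Throughput = 800 / 20 Mbps
Throughput = 40 Mbps

40


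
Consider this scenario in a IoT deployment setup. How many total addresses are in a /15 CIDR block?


Given: CIDR prefix /15
Host bits = 32 - 15 = 17
Total addresses = 2^17 = 131072

131072


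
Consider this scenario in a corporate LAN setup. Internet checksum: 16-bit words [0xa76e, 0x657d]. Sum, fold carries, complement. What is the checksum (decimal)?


Given words: [0xa76e, 0x657d]
Step 1: Sum all words
Raw sum = 42862 + 25981 = 68843
Step 2: Fold carry: (3307 + 1) = 3308
One's complement = ~3308 & 0xFFFF = 62227

62227


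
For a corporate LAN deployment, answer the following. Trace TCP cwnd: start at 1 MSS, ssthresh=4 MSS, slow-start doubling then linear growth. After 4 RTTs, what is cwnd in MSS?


RTT 0: cwnd = 1 MSS (initial)
RTT 1: cwnd = 2 MSS (slow start, doubled)
RTT 2: cwnd = 4 MSS (slow start, doubled)
RTT 3: cwnd = 5 MSS (congestion avoidance, +1)
RTT 4: cwnd = 6 MSS (congestion avoidance, +1)

6


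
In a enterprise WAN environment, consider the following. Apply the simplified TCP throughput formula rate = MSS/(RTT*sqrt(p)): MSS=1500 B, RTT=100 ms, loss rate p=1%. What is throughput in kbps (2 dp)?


Given: MSS = 1500 bytes, RTT = 100 ms, loss = 1%
RTT in seconds = 100 / 1000 = 0.1
Loss rate = 1% = 0.01
sqrt(loss) = sqrt(0.01) = 0.1
Throughput (bytes/s) = 1500 / (0.1 * 0.1) = 150000.0000
Throughput (kbps) = 150000.0000 * 8 / 1000 = 1200.000000 -> 1200.00 kbps (2 dp)

1200.00


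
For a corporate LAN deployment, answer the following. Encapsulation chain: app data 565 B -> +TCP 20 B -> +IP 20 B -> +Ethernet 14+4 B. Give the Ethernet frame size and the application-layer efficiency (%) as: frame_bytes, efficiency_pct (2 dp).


TCP segment = 565 + 20 = 585 B
IP packet = 585 + 20 = 605 B
Ethernet frame = 605 + 14 + 4 = 623 B
Efficiency = app / frame = 565 / 623 = 0.906902 = 90.6902% -> 90.69% (2 dp)

623, 90.69


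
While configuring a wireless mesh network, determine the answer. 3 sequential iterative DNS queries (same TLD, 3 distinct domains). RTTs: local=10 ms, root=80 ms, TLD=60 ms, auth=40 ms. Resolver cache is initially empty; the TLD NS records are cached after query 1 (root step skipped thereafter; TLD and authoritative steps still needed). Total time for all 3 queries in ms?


Lookup 1 (cold cache): local + root + TLD + auth = 10 + 80 + 60 + 40 = 190 ms
Lookups 2..3 (TLD NS cached -> skip root; new domain -> still ask TLD and auth): local + TLD + auth = 10 + 60 + 40 = 110 ms each
Remaining 2 lookups: 2 * 110 = 220 ms
Total = 190 + 220 = 410 ms

410


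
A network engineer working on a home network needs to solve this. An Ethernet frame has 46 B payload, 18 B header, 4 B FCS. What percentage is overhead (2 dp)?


Given: payload = 46 B, header = 18 B, trailer = 4 B
Overhead bytes = header + trailer = 18 + 4 = 22
Total frame = payload + overhead = 46 + 22 = 68
Overhead % = 22 / 68 * 100 = 32.3529% -> 32.35% (2 dp)

32.35


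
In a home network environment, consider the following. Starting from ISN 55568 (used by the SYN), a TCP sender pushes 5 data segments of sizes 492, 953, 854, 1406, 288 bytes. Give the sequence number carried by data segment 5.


The SYN occupies sequence number ISN = 55568, so the first data byte is ISN + 1 = 55569.
SEQ of data segment i = (ISN + 1) + sum of payload sizes of segments 1..i-1.
Segment 1: SEQ = 55569, payload = 492 bytes
Segment 2: SEQ = 56061, payload = 953 bytes
Segment 3: SEQ = 57014, payload = 854 bytes
Segment 4: SEQ = 57868, payload = 1406 bytes
Segment 5: SEQ = 59274, payload = 288 bytes
SEQ of segment 5 = 55569 + 492 + 953 + 854 + 1406 = 59274

59274


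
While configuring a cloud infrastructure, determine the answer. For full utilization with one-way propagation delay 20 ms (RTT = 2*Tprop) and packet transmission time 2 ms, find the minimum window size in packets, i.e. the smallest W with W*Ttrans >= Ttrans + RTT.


Given: Ttrans = 2 ms, RTT = 40 ms (= 2 * Tprop, Tprop = 20 ms)
Time until first ACK returns = Ttrans + RTT = 2 + 40 = 42 ms
Need W * Ttrans >= Ttrans + RTT  ->  W >= (Ttrans + RTT) / Ttrans
(Ttrans + RTT) / Ttrans = 42 / 2 = 21
W_min = ceil(21) = 21

21


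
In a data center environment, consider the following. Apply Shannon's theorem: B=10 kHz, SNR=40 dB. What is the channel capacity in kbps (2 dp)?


Given: B = 10 kHz, SNR = 40 dB
SNR linear = 10^(40/10) = 10000
1 + SNR = 10001
log2(10001) = 13.2878566418
C = 10 * 1000 * 13.2878566418 = 132878.5664 bps
C = 132.878566 kbps -> 132.88 kbps (2 dp)

132.88


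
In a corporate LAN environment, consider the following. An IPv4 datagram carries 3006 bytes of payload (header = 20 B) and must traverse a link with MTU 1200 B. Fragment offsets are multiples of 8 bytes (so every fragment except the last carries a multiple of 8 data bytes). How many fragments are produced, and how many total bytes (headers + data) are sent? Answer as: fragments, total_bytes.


Max data per non-final fragment = floor((MTU - header)/8)*8 = floor((1200 - 20)/8)*8 = floor(1180/8)*8 = 1176 B
Final fragment needs no 8-byte alignment: it can carry up to MTU - header = 1180 B
Non-final fragments needed = ceil((payload - 1180) / 1176) = ceil(1826/1176) = ceil(1.5527) = 2
Number of fragments = 2 + 1 = 3
Fragment sizes (data): 2 * 1176 B + 654 B (last, 654 <= 1180 OK)
Total bytes sent = payload + n_frags * header = 3006 + 3*20 = 3006 + 60 = 3066 B

3, 3066


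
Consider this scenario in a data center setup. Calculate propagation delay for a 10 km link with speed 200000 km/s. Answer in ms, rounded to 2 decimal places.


Given: distance = 10 km, speed = 200000 km/s
Delay = distance / speed = 10 / 200000 seconds
Delay in ms = 10 * 1000 / 200000
Delay = 0.0500 ms
Rounded to 2 dp = 0.05 ms

0.05


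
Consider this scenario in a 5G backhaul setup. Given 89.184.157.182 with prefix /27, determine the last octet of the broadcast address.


Given: IP = 89.184.157.182, prefix = /27
Host bits = 32 - 27 = 5
Network last octet = 182 AND mask = 160
Host part size = 2^5 - 1 = 31
Broadcast last octet = 160 OR 31 = 191

191


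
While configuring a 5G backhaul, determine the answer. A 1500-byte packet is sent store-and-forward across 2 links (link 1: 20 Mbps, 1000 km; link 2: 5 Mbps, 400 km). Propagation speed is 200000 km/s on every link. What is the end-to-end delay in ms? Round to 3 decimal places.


Packet = 1500 bytes = 12000 bits. Store-and-forward: sum (t_trans + t_prop) per link.
Link 1: t_trans = 12000/(20*10^6) s = 0.6000 ms; t_prop = 1000/200000 s = 5.0000 ms; subtotal = 5.6000 ms
Link 2: t_trans = 12000/(5*10^6) s = 2.4000 ms; t_prop = 400/200000 s = 2.0000 ms; subtotal = 4.4000 ms
End-to-end = 5.6000 + 4.4000 = 10.0000 ms -> 10.000 ms (3 dp)

10.000


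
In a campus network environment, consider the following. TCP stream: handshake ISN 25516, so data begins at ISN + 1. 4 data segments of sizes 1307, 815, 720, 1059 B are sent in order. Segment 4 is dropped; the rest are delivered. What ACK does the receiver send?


SYN uses sequence number 25516; first data byte = ISN + 1 = 25517.
Segment 1: SEQ = 25517, len = 1307 B, covers [25517, 26823]
Segment 2: SEQ = 26824, len = 815 B, covers [26824, 27638]
Segment 3: SEQ = 27639, len = 720 B, covers [27639, 28358]
Segment 4: SEQ = 28359, len = 1059 B, covers [28359, 29417] [LOST]
In-order data received: bytes [25517, 28358] (segments 1..3).
Segment 4 missing -> gap begins at byte 28359.
Cumulative ACK = next expected in-order byte = 25517 + 1307 + 815 + 720 = 28359

28359


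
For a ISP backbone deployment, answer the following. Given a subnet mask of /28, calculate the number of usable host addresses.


Given: subnet mask /28
Host bits = 32 - 28 = 4
Total addresses = 2^4 = 16
Usable hosts = 16 - 2 (network + broadcast) = 14

14


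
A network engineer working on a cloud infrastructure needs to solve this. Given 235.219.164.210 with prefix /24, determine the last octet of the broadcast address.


Given: IP = 235.219.164.210, prefix = /24
Host bits = 32 - 24 = 8
Network last octet = 210 AND mask = 0
Host part size = 2^8 - 1 = 255
Broadcast last octet = 0 OR 255 = 255

255


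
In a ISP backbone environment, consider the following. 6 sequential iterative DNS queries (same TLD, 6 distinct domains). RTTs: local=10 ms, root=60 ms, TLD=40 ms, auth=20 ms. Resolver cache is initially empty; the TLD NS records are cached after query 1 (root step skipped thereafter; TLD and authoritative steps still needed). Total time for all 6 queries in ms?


Lookup 1 (cold cache): local + root + TLD + auth = 10 + 60 + 40 + 20 = 130 ms
Lookups 2..6 (TLD NS cached -> skip root; new domain -> still ask TLD and auth): local + TLD + auth = 10 + 40 + 20 = 70 ms each
Remaining 5 lookups: 5 * 70 = 350 ms
Total = 130 + 350 = 480 ms

480


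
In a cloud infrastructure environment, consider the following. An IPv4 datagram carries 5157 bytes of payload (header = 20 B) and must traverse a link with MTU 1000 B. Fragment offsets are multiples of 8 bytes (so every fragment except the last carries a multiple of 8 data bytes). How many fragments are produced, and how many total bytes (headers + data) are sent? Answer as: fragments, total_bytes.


Max data per non-final fragment = floor((MTU - header)/8)*8 = floor((1000 - 20)/8)*8 = floor(980/8)*8 = 976 B
Final fragment needs no 8-byte alignment: it can carry up to MTU - header = 980 B
Non-final fragments needed = ceil((payload - 980) / 976) = ceil(4177/976) = ceil(4.2797) = 5
Number of fragments = 5 + 1 = 6
Fragment sizes (data): 5 * 976 B + 277 B (last, 277 <= 980 OK)
Total bytes sent = payload + n_frags * header = 5157 + 6*20 = 5157 + 120 = 5277 B

6, 5277


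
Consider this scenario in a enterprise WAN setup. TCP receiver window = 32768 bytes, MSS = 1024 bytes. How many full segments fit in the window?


Given: RWND = 32768 bytes, MSS = 1024 bytes
Full segments = floor(RWND / MSS)
Full segments = floor(32768 / 1024)
Full segments = floor(32.0) = 32

32


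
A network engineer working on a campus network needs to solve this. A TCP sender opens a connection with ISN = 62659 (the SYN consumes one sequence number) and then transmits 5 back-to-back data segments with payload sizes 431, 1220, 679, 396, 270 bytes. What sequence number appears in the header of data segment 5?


The SYN occupies sequence number ISN = 62659, so the first data byte is ISN + 1 = 62660.
SEQ of data segment i = (ISN + 1) + sum of payload sizes of segments 1..i-1.
Segment 1: SEQ = 62660, payload = 431 bytes
Segment 2: SEQ = 63091, payload = 1220 bytes
Segment 3: SEQ = 64311, payload = 679 bytes
Segment 4: SEQ = 64990, payload = 396 bytes
Segment 5: SEQ = 65386, payload = 270 bytes
SEQ of segment 5 = 62660 + 431 + 1220 + 679 + 396 = 65386

65386


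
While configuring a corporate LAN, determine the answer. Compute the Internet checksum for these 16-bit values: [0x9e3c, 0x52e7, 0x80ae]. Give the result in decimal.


Given words: [0x9e3c, 0x52e7, 0x80ae]
Step 1: Sum all words
Raw sum = 40508 + 21223 + 32942 = 94673
Step 2: Fold carry: (29137 + 1) = 29138
One's complement = ~29138 & 0xFFFF = 36397

36397


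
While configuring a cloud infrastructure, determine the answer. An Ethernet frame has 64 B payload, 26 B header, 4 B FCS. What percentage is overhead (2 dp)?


Given: payload = 64 B, header = 26 B, trailer = 4 B
Overhead bytes = header + trailer = 26 + 4 = 30
Total frame = payload + overhead = 64 + 30 = 94
Overhead % = 30 / 94 * 100 = 31.9149% -> 31.91% (2 dp)

31.91


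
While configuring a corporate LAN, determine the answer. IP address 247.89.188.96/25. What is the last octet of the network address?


Given: IP = 247.89.188.96, prefix = /25
Subnet mask = 255.255.255.128
Last octet of IP: 96
Last octet of mask: 128
Network last octet = 96 AND 128 = 0

0


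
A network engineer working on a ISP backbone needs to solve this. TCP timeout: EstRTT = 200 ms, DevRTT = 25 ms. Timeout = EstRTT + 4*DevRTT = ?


Given: EstRTT = 200 ms, DevRTT = 25 ms
Timeout = EstRTT + 4 * DevRTT
4 * DevRTT = 4 * 25 = 100
Timeout = 200 + 100 = 300 ms

300


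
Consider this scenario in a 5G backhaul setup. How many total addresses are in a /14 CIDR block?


Given: CIDR prefix /14
Host bits = 32 - 14 = 18
Total addresses = 2^18 = 262144

262144


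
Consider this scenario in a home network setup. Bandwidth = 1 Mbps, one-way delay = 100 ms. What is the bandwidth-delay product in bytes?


Given: bandwidth = 1 Mbps, delay = 100 ms
BDP in bits = 1 * 10^6 * 100 / 1000
BDP in bits = 100000
BDP in bytes = 100000 / 8 = 12500

12500


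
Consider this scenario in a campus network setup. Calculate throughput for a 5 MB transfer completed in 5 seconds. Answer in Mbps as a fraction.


Given: file = 5 MB, time = 5 s
File in Mb = 5 * 8 = 40 Mb
Throughput = 40 / 5 Mbps
Throughput = 8 Mbps

8


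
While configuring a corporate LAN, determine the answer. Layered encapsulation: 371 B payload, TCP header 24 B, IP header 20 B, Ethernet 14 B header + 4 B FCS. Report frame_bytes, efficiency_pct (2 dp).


TCP segment = 371 + 24 = 395 B
IP packet = 395 + 20 = 415 B
Ethernet frame = 415 + 14 + 4 = 433 B
Efficiency = app / frame = 371 / 433 = 0.856813 = 85.6813% -> 85.68% (2 dp)

433, 85.68


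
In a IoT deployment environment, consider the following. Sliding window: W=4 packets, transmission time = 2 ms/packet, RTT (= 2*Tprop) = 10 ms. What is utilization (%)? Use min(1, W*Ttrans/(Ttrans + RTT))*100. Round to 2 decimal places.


Given: W = 4, Ttrans = 2 ms, RTT = 10 ms (= 2 * Tprop, Tprop = 5 ms)
Cycle time = Ttrans + RTT = 2 + 10 = 12 ms (first packet sent until its ACK returns)
W * Ttrans = 4 * 2 = 8 ms of sending per cycle
W * Ttrans / (Ttrans + RTT) = 8 / 12 = 0.666667
U = min(1, 0.666667) = 0.666667
U% = 66.67%

66.67


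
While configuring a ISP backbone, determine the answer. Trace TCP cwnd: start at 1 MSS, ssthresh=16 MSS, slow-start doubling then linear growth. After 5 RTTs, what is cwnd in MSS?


RTT 0: cwnd = 1 MSS (initial)
RTT 1: cwnd = 2 MSS (slow start, doubled)
RTT 2: cwnd = 4 MSS (slow start, doubled)
RTT 3: cwnd = 8 MSS (slow start, doubled)
RTT 4: cwnd = 16 MSS (slow start, doubled)
RTT 5: cwnd = 17 MSS (congestion avoidance, +1)

17


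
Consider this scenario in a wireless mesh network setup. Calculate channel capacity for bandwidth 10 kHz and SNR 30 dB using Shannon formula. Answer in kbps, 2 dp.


Given: B = 10 kHz, SNR = 30 dB
SNR linear = 10^(30/10) = 1000
1 + SNR = 1001
log2(1001) = 9.9672262588
C = 10 * 1000 * 9.9672262588 = 99672.2626 bps
C = 99.672263 kbps -> 99.67 kbps (2 dp)

99.67


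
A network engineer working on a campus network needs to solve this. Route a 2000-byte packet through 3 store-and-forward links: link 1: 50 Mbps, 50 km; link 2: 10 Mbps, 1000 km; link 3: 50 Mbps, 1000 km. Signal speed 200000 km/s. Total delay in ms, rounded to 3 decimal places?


Packet = 2000 bytes = 16000 bits. Store-and-forward: sum (t_trans + t_prop) per link.
Link 1: t_trans = 16000/(50*10^6) s = 0.3200 ms; t_prop = 50/200000 s = 0.2500 ms; subtotal = 0.5700 ms
Link 2: t_trans = 16000/(10*10^6) s = 1.6000 ms; t_prop = 1000/200000 s = 5.0000 ms; subtotal = 6.6000 ms
Link 3: t_trans = 16000/(50*10^6) s = 0.3200 ms; t_prop = 1000/200000 s = 5.0000 ms; subtotal = 5.3200 ms
End-to-end = 0.5700 + 6.6000 + 5.3200 = 12.4900 ms -> 12.490 ms (3 dp)

12.490


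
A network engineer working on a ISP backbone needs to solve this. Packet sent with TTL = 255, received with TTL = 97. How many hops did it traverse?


Given: initial TTL = 255, received TTL = 97
Hops = initial TTL - received TTL
Hops = 255 - 97 = 158

158


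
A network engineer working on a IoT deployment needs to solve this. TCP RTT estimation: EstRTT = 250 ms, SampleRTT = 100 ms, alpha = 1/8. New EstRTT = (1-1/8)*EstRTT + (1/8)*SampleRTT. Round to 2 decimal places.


Given: EstRTT = 250 ms, SampleRTT = 100 ms, alpha = 1/8
New EstRTT = (1 - alpha) * EstRTT + alpha * SampleRTT
(7/8) * 250 = 218.75
(1/8) * 100 = 12.5
New EstRTT = 218.75 + 12.5 = 231.25 ms -> 231.25 ms (2 dp)

231.25


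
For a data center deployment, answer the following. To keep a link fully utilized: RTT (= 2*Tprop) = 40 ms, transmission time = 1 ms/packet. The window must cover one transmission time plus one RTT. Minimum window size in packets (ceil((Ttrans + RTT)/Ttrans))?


Given: Ttrans = 1 ms, RTT = 40 ms (= 2 * Tprop, Tprop = 20 ms)
Time until first ACK returns = Ttrans + RTT = 1 + 40 = 41 ms
Need W * Ttrans >= Ttrans + RTT  ->  W >= (Ttrans + RTT) / Ttrans
(Ttrans + RTT) / Ttrans = 41 / 1 = 41
W_min = ceil(41) = 41

41


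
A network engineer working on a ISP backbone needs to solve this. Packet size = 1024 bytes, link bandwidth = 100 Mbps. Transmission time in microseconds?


Given: packet = 1024 bytes, bandwidth = 100 Mbps
Packet in bits = 1024 * 8 = 8192 bits
Bandwidth = 100 * 10^6 = 100000000 bps
Time = 8192 / 100000000 seconds
Time in us = 8192 * 10^6 / 100000000 = 81.92

81.92


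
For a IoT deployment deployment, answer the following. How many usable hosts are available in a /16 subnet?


Given: subnet mask /16
Host bits = 32 - 16 = 16
Total addresses = 2^16 = 65536
Usable hosts = 65536 - 2 (network + broadcast) = 65534

65534


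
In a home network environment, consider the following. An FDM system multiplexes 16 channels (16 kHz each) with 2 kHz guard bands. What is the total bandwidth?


Given: 16 channels, 16 kHz each, guard = 2 kHz
Channel bandwidth = 16 * 16 = 256 kHz
Guard bands = 15 gaps * 2 kHz = 30 kHz
Total = 256 + 30 = 286 kHz

286


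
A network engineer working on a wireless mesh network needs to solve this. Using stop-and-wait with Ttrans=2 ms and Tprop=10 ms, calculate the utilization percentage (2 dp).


Given: Ttrans = 2 ms, Tprop = 10 ms
RTT = 2 * Tprop = 2 * 10 = 20 ms
U = Ttrans / (Ttrans + RTT)
U = 2 / (2 + 20)
U = 2 / 22 = 0.090909
U% = 9.09%

9.09


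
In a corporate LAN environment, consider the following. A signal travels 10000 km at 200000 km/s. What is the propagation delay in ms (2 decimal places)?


Given: distance = 10000 km, speed = 200000 km/s
Delay = distance / speed = 10000 / 200000 seconds
Delay in ms = 10000 * 1000 / 200000
Delay = 50.0000 ms
Rounded to 2 dp = 50.00 ms

50.00


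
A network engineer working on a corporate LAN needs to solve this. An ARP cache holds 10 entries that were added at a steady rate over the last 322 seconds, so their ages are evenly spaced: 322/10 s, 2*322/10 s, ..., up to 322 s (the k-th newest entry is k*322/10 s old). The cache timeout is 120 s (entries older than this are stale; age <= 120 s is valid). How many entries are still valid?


Ages are k * 322/10 s for k = 1..10 (spacing = 32.2000 s).
Entry k is valid iff k * 322/10 <= 120 iff k <= 10 * 120 / 322 = 3.7267
n_valid = floor(3.7267) = 3
(n_stale = 10 - 3 = 7)

3


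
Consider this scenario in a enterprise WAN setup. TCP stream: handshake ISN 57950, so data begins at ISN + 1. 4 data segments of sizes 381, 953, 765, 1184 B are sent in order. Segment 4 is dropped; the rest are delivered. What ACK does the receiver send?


SYN uses sequence number 57950; first data byte = ISN + 1 = 57951.
Segment 1: SEQ = 57951, len = 381 B, covers [57951, 58331]
Segment 2: SEQ = 58332, len = 953 B, covers [58332, 59284]
Segment 3: SEQ = 59285, len = 765 B, covers [59285, 60049]
Segment 4: SEQ = 60050, len = 1184 B, covers [60050, 61233] [LOST]
In-order data received: bytes [57951, 60049] (segments 1..3).
Segment 4 missing -> gap begins at byte 60050.
Cumulative ACK = next expected in-order byte = 57951 + 381 + 953 + 765 = 60050

60050


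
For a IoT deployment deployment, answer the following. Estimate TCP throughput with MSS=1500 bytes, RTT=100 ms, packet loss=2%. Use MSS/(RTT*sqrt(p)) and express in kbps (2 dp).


Given: MSS = 1500 bytes, RTT = 100 ms, loss = 2%
RTT in seconds = 100 / 1000 = 0.1
Loss rate = 2% = 0.02
sqrt(loss) = sqrt(0.02) = 0.141421356237
Throughput (bytes/s) = 1500 / (0.1 * 0.141421356237) = 106066.0172
Throughput (kbps) = 106066.0172 * 8 / 1000 = 848.528137 -> 848.53 kbps (2 dp)

848.53


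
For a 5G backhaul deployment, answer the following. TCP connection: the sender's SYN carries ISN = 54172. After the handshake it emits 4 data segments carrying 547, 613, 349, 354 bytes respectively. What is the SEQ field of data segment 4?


The SYN occupies sequence number ISN = 54172, so the first data byte is ISN + 1 = 54173.
SEQ of data segment i = (ISN + 1) + sum of payload sizes of segments 1..i-1.
Segment 1: SEQ = 54173, payload = 547 bytes
Segment 2: SEQ = 54720, payload = 613 bytes
Segment 3: SEQ = 55333, payload = 349 bytes
Segment 4: SEQ = 55682, payload = 354 bytes
SEQ of segment 4 = 54173 + 547 + 613 + 349 = 55682

55682


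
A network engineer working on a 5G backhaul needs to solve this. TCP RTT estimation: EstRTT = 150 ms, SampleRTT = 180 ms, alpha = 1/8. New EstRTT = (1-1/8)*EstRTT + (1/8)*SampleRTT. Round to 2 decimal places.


Given: EstRTT = 150 ms, SampleRTT = 180 ms, alpha = 1/8
New EstRTT = (1 - alpha) * EstRTT + alpha * SampleRTT
(7/8) * 150 = 131.25
(1/8) * 180 = 22.5
New EstRTT = 131.25 + 22.5 = 153.75 ms -> 153.75 ms (2 dp)

153.75


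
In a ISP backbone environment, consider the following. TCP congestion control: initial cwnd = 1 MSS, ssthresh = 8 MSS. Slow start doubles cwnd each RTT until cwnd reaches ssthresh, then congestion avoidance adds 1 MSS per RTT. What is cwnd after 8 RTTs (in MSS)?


RTT 0: cwnd = 1 MSS (initial)
RTT 1: cwnd = 2 MSS (slow start, doubled)
RTT 2: cwnd = 4 MSS (slow start, doubled)
RTT 3: cwnd = 8 MSS (slow start, doubled)
RTT 4: cwnd = 9 MSS (congestion avoidance, +1)
RTT 5: cwnd = 10 MSS (congestion avoidance, +1)
RTT 6: cwnd = 11 MSS (congestion avoidance, +1)
RTT 7: cwnd = 12 MSS (congestion avoidance, +1)
RTT 8: cwnd = 13 MSS (congestion avoidance, +1)

13


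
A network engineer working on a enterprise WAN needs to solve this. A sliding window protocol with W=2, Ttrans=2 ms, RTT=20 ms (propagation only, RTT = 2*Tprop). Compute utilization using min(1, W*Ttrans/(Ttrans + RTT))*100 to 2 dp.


Given: W = 2, Ttrans = 2 ms, RTT = 20 ms (= 2 * Tprop, Tprop = 10 ms)
Cycle time = Ttrans + RTT = 2 + 20 = 22 ms (first packet sent until its ACK returns)
W * Ttrans = 2 * 2 = 4 ms of sending per cycle
W * Ttrans / (Ttrans + RTT) = 4 / 22 = 0.181818
U = min(1, 0.181818) = 0.181818
U% = 18.18%

18.18


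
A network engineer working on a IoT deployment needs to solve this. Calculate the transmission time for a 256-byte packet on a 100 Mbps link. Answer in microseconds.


Given: packet = 256 bytes, bandwidth = 100 Mbps
Packet in bits = 256 * 8 = 2048 bits
Bandwidth = 100 * 10^6 = 100000000 bps
Time = 2048 / 100000000 seconds
Time in us = 2048 * 10^6 / 100000000 = 20.48

20.48


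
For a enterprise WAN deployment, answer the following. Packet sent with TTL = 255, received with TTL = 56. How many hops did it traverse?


Given: initial TTL = 255, received TTL = 56
Hops = initial TTL - received TTL
Hops = 255 - 56 = 199

199


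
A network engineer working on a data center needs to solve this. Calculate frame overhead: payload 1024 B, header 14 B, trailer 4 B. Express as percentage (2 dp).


Given: payload = 1024 B, header = 14 B, trailer = 4 B
Overhead bytes = header + trailer = 14 + 4 = 18
Total frame = payload + overhead = 1024 + 18 = 1042
Overhead % = 18 / 1042 * 100 = 1.7274% -> 1.73% (2 dp)

1.73


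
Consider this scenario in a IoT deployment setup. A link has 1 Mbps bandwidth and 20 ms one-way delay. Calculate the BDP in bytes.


Given: bandwidth = 1 Mbps, delay = 20 ms
BDP in bits = 1 * 10^6 * 20 / 1000
BDP in bits = 20000
BDP in bytes = 20000 / 8 = 2500

2500


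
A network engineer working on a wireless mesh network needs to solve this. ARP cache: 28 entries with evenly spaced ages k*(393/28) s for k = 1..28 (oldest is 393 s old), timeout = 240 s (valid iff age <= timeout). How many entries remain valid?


Ages are k * 393/28 s for k = 1..28 (spacing = 14.0357 s).
Entry k is valid iff k * 393/28 <= 240 iff k <= 28 * 240 / 393 = 17.0992
n_valid = floor(17.0992) = 17
(n_stale = 28 - 17 = 11)

17


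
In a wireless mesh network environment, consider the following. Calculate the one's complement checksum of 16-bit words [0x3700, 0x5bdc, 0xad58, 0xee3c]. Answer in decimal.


Given words: [0x3700, 0x5bdc, 0xad58, 0xee3c]
Step 1: Sum all words
Raw sum = 14080 + 23516 + 44376 + 60988 = 142960
Step 2: Fold carry: (11888 + 2) = 11890
One's complement = ~11890 & 0xFFFF = 53645

53645


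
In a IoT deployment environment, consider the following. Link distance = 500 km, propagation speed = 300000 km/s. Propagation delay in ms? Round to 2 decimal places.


Given: distance = 500 km, speed = 300000 km/s
Delay = distance / speed = 500 / 300000 seconds
Delay in ms = 500 * 1000 / 300000
Delay = 1.6667 ms
Rounded to 2 dp = 1.67 ms

1.67


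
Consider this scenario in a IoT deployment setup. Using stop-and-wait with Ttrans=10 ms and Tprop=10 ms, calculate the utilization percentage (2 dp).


Given: Ttrans = 10 ms, Tprop = 10 ms
RTT = 2 * Tprop = 2 * 10 = 20 ms
U = Ttrans / (Ttrans + RTT)
U = 10 / (10 + 20)
U = 10 / 30 = 0.333333
U% = 33.33%

33.33


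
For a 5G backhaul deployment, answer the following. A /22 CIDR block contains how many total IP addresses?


Given: CIDR prefix /22
Host bits = 32 - 22 = 10
Total addresses = 2^10 = 1024

1024


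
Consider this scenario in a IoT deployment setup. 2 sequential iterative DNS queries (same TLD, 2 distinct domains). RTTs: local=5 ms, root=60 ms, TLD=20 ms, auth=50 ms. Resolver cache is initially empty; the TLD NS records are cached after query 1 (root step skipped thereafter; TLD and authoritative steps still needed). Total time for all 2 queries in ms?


Lookup 1 (cold cache): local + root + TLD + auth = 5 + 60 + 20 + 50 = 135 ms
Lookups 2..2 (TLD NS cached -> skip root; new domain -> still ask TLD and auth): local + TLD + auth = 5 + 20 + 50 = 75 ms each
Remaining 1 lookups: 1 * 75 = 75 ms
Total = 135 + 75 = 210 ms

210


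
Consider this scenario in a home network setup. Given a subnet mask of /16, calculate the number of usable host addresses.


Given: subnet mask /16
Host bits = 32 - 16 = 16
Total addresses = 2^16 = 65536
Usable hosts = 65536 - 2 (network + broadcast) = 65534

65534


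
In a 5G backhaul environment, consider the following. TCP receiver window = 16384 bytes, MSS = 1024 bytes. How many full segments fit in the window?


Given: RWND = 16384 bytes, MSS = 1024 bytes
Full segments = floor(RWND / MSS)
Full segments = floor(16384 / 1024)
Full segments = floor(16.0) = 16

16


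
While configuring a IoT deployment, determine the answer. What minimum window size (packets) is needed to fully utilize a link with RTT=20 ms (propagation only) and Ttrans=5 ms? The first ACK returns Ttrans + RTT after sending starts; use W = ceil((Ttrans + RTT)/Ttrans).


Given: Ttrans = 5 ms, RTT = 20 ms (= 2 * Tprop, Tprop = 10 ms)
Time until first ACK returns = Ttrans + RTT = 5 + 20 = 25 ms
Need W * Ttrans >= Ttrans + RTT  ->  W >= (Ttrans + RTT) / Ttrans
(Ttrans + RTT) / Ttrans = 25 / 5 = 5
W_min = ceil(5) = 5

5


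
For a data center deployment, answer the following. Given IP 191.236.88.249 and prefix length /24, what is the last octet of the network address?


Given: IP = 191.236.88.249, prefix = /24
Subnet mask = 255.255.255.0
Last octet of IP: 249
Last octet of mask: 0
Network last octet = 249 AND 0 = 0

0


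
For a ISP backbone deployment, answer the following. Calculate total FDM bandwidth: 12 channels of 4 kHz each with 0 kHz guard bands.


Given: 12 channels, 4 kHz each, guard = 0 kHz
Channel bandwidth = 12 * 4 = 48 kHz
Guard bands = 11 gaps * 0 kHz = 0 kHz
Total = 48 + 0 = 48 kHz

48


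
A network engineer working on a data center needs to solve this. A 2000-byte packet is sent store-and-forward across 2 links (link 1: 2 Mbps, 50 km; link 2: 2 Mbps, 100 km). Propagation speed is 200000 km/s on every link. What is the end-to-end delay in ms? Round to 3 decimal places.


Packet = 2000 bytes = 16000 bits. Store-and-forward: sum (t_trans + t_prop) per link.
Link 1: t_trans = 16000/(2*10^6) s = 8.0000 ms; t_prop = 50/200000 s = 0.2500 ms; subtotal = 8.2500 ms
Link 2: t_trans = 16000/(2*10^6) s = 8.0000 ms; t_prop = 100/200000 s = 0.5000 ms; subtotal = 8.5000 ms
End-to-end = 8.2500 + 8.5000 = 16.7500 ms -> 16.750 ms (3 dp)

16.750


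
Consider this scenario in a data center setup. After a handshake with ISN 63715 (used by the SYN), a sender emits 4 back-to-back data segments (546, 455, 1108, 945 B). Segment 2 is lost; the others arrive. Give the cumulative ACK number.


SYN uses sequence number 63715; first data byte = ISN + 1 = 63716.
Segment 1: SEQ = 63716, len = 546 B, covers [63716, 64261]
Segment 2: SEQ = 64262, len = 455 B, covers [64262, 64716] [LOST]
Segment 3: SEQ = 64717, len = 1108 B, covers [64717, 65824]
Segment 4: SEQ = 65825, len = 945 B, covers [65825, 66769]
In-order data received: bytes [63716, 64261] (segments 1..1).
Segment 2 missing -> gap begins at byte 64262; later segments buffered out of order.
Cumulative ACK = next expected in-order byte = 63716 + 546 = 64262

64262


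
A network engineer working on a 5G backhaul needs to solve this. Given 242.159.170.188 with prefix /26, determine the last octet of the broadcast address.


Given: IP = 242.159.170.188, prefix = /26
Host bits = 32 - 26 = 6
Network last octet = 188 AND mask = 128
Host part size = 2^6 - 1 = 63
Broadcast last octet = 128 OR 63 = 191

191


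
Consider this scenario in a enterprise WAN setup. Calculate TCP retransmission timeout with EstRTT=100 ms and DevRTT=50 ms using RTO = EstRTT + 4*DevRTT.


Given: EstRTT = 100 ms, DevRTT = 50 ms
Timeout = EstRTT + 4 * DevRTT
4 * DevRTT = 4 * 50 = 200
Timeout = 100 + 200 = 300 ms

300


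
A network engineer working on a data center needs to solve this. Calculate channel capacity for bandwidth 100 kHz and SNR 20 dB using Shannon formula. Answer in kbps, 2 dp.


Given: B = 100 kHz, SNR = 20 dB
SNR linear = 10^(20/10) = 100
1 + SNR = 101
log2(101) = 6.6582114828
C = 100 * 1000 * 6.6582114828 = 665821.1483 bps
C = 665.821148 kbps -> 665.82 kbps (2 dp)

665.82


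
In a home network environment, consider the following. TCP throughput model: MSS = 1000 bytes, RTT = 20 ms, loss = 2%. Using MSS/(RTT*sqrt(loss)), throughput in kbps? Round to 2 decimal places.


Given: MSS = 1000 bytes, RTT = 20 ms, loss = 2%
RTT in seconds = 20 / 1000 = 0.02
Loss rate = 2% = 0.02
sqrt(loss) = sqrt(0.02) = 0.141421356237
Throughput (bytes/s) = 1000 / (0.02 * 0.141421356237) = 353553.3906
Throughput (kbps) = 353553.3906 * 8 / 1000 = 2828.427125 -> 2828.43 kbps (2 dp)

2828.43


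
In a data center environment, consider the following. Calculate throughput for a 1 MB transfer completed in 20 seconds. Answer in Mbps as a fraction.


Given: file = 1 MB, time = 20 s
File in Mb = 1 * 8 = 8 Mb
Throughput = 8 / 20 Mbps
Throughput = 2/5 Mbps

2/5


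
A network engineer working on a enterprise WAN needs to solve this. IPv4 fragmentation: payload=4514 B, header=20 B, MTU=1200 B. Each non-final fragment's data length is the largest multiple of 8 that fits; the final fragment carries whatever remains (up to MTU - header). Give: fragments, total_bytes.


Max data per non-final fragment = floor((MTU - header)/8)*8 = floor((1200 - 20)/8)*8 = floor(1180/8)*8 = 1176 B
Final fragment needs no 8-byte alignment: it can carry up to MTU - header = 1180 B
Non-final fragments needed = ceil((payload - 1180) / 1176) = ceil(3334/1176) = ceil(2.8350) = 3
Number of fragments = 3 + 1 = 4
Fragment sizes (data): 3 * 1176 B + 986 B (last, 986 <= 1180 OK)
Total bytes sent = payload + n_frags * header = 4514 + 4*20 = 4514 + 80 = 4594 B

4, 4594


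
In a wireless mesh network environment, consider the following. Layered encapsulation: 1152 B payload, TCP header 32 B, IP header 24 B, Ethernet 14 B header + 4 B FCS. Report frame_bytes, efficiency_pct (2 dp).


TCP segment = 1152 + 32 = 1184 B
IP packet = 1184 + 24 = 1208 B
Ethernet frame = 1208 + 14 + 4 = 1226 B
Efficiency = app / frame = 1152 / 1226 = 0.939641 = 93.9641% -> 93.96% (2 dp)

1226, 93.96


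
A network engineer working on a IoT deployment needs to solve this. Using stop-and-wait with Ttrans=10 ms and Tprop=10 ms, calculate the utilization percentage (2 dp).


Given: Ttrans = 10 ms, Tprop = 10 ms
RTT = 2 * Tprop = 2 * 10 = 20 ms
U = Ttrans / (Ttrans + RTT)
U = 10 / (10 + 20)
U = 10 / 30 = 0.333333
U% = 33.33%

33.33


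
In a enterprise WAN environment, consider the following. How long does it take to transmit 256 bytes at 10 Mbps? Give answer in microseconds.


Given: packet = 256 bytes, bandwidth = 10 Mbps
Packet in bits = 256 * 8 = 2048 bits
Bandwidth = 10 * 10^6 = 10000000 bps
Time = 2048 / 10000000 seconds
Time in us = 2048 * 10^6 / 10000000 = 204.8

204.8


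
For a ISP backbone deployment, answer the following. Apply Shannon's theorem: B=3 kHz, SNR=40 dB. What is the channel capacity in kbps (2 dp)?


Given: B = 3 kHz, SNR = 40 dB
SNR linear = 10^(40/10) = 10000
1 + SNR = 10001
log2(10001) = 13.2878566418
C = 3 * 1000 * 13.2878566418 = 39863.5699 bps
C = 39.863570 kbps -> 39.86 kbps (2 dp)

39.86
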